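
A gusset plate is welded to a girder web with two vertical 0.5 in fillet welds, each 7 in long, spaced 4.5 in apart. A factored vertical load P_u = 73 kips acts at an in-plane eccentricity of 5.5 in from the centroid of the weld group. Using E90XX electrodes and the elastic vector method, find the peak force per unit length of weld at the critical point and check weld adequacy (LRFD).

f_max ≈ 16.5 kip/in; NOT adequate

E90XX → F_EXX = 90 ksi.
Total weld length L_w = 14 in. Treat welds as unit-width lines.
Polar moment about centroid: J = 2[d³/12 + d(b/2)²] = 2[7³/12 + 7×2.25²] = 128 in³.
Direct shear f_v = P/L_w = 73 / 14 = 5.214 kip/in (vertical).
Torsion M = P·e = 73 × 5.5 = 401.5 kip·in.
Critical point at (x, y) = (2.25, 3.5) from centroid. f_tx = M·y/J = 10.97 kip/in; f_ty = M·x/J = 7.055 kip/in.
Resultant f_max = √[f_tx² + (f_v + f_ty)²] = √[10.97² + (5.214 + 7.055)²] = 16.46 kip/in.
Capacity per unit length: φr_n = 0.75 × 0.6 × 90 × (0.707 × 0.5) = 14.32 kip/in.
16.46 > 14.32 → NOT adequate.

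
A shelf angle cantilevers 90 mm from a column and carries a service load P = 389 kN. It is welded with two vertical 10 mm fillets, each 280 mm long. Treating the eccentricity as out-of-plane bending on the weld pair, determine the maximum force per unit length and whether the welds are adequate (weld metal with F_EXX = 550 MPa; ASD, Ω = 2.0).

L_w = 2 × 280 = 560 mm; section modulus (unit throat) S = 2 × L²/6 = 26130 mm².
Direct shear f_v = P/L_w = 389×10³/560 = 694.6 N/mm.
Moment M = P × e = 389×10³ × 90 = 35010000 N·mm; bending f_b = M/S = 1340 N/mm.
f_max = √(f_v² + f_b²) = √(694.6² + 1340²) = 1509 N/mm.
r_n/Ω = (1/2.0) × 0.6 × 550 × (0.707 × 10) = 1167 N/mm → NOT adequate.

f_max ≈ 1510 N/mm; NOT adequate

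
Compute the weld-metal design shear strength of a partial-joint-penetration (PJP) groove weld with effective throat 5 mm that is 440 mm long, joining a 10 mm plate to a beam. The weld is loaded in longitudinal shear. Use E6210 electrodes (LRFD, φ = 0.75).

E62XX → F_EXX = 620 MPa.
Effective throat (given) t_e = 5 mm.
A_we = 5 × 440 = 2200 mm².
F_nw = 0.6 F_EXX = 372 MPa.
φR_n = 0.75 × 372 × 2200 × 10⁻³ = 613.8 kN.

φR_n ≈ 614 kN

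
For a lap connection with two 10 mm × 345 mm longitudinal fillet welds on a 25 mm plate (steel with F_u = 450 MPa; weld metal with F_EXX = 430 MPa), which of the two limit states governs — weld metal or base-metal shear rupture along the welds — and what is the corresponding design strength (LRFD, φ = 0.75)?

t_e = 0.707 × 10 = 7.07 mm; L = 690 mm.
Weld metal: φR_n = 0.75 × 0.6 × 430 × 7.07 × 690 × 10⁻³ = 944 kN.
Base metal (shear rupture): φR_n = 0.75 × 0.6 × 450 × 25 × 690 × 10⁻³ = 3493 kN.
Governing: weld metal.

φR_n ≈ 944 kN (weld metal governs)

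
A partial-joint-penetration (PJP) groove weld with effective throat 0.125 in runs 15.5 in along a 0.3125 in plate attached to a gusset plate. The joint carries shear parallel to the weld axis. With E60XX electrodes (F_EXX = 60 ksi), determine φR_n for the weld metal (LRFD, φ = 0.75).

φR_n ≈ 52.3 kip

Effective throat (given) t_e = 0.125 in.
A_we = 0.125 × 15.5 = 1.938 in².
F_nw = 0.6 F_EXX = 36 ksi.
φR_n = 0.75 × 36 × 1.938 = 52.31 kip.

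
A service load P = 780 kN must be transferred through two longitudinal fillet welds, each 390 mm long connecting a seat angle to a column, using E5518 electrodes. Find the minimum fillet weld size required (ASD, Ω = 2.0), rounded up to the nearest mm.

E55XX → F_EXX = 550 MPa.
Total weld length L = 780 mm.
Required throat t_e = P × Ω / (0.6 F_EXX × L) = 780 × 2.0 / (0.6 × 550 × 780 × 10⁻³) = 6.061 mm.
Required leg w = t_e / 0.707 = 8.572 mm → use 9 mm.

w = 9 mm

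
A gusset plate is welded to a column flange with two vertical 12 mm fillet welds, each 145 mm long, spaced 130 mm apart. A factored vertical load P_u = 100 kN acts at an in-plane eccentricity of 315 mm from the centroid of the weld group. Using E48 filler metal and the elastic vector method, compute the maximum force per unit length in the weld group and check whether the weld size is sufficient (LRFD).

f_max ≈ 2020 N/mm; NOT adequate

E48XX → F_EXX = 480 MPa.
Total weld length L_w = 290 mm. Treat welds as unit-width lines.
Polar moment about centroid: J = 2[d³/12 + d(b/2)²] = 2[145³/12 + 145×65²] = 1733000 mm³.
Direct shear f_v = P/L_w = 100×10³ / 290 = 344.8 N/mm (vertical).
Torsion M = P·e = 100×10³ × 315 = 31500000 N·mm.
Critical point at (x, y) = (65, 72.5) from centroid. f_tx = M·y/J = 1318 N/mm; f_ty = M·x/J = 1181 N/mm.
Resultant f_max = √[f_tx² + (f_v + f_ty)²] = √[1318² + (344.8 + 1181)²] = 2016 N/mm.
Capacity per unit length: φr_n = 0.75 × 0.6 × 480 × (0.707 × 12) = 1833 N/mm.
2016 > 1833 → NOT adequate.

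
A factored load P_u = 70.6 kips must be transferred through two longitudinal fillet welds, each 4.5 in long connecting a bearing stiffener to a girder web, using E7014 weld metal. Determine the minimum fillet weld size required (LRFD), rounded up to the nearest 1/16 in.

w = 3/8 in

E70XX → F_EXX = 70 ksi.
Total weld length L = 9 in.
Required throat t_e = P_u / (φ × 0.6 F_EXX × L) = 70.6 / (0.75 × 0.6 × 70 × 9) = 0.249 in.
Required leg w = t_e / 0.707 = 0.3522 in → use 3/8 in.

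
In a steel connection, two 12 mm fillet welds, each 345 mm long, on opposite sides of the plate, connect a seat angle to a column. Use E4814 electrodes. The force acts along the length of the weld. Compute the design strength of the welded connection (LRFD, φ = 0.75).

φR_n ≈ 1260 kN

E48XX → F_EXX = 480 MPa.
Effective throat t_e = 0.707 × 12 = 8.484 mm.
Total length L = 690 mm; A_we = 8.484 × 690 = 5854 mm².
F_nw = 0.6 F_EXX = 0.6 × 480 = 288 MPa.
φR_n = 0.75 × 288 × 5854 × 10⁻³ = 1264 kN.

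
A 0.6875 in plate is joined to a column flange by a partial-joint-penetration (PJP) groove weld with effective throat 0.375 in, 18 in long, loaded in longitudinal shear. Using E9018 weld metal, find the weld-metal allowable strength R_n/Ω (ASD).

E90XX → F_EXX = 90 ksi.
Effective throat (given) t_e = 0.375 in.
A_we = 0.375 × 18 = 6.75 in².
F_nw = 0.6 F_EXX = 54 ksi.
R_n/Ω = (54 × 6.75) / 2.0 = 182.2 kip.

R_n/Ω ≈ 182 kip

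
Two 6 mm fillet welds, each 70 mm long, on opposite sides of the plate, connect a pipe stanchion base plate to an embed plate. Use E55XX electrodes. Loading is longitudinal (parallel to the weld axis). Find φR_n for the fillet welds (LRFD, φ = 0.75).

E55XX → F_EXX = 550 MPa.
Effective throat t_e = 0.707 × 6 = 4.242 mm.
Total length L = 140 mm; A_we = 4.242 × 140 = 593.9 mm².
F_nw = 0.6 F_EXX = 0.6 × 550 = 330 MPa.
φR_n = 0.75 × 330 × 593.9 × 10⁻³ = 147 kN.

φR_n ≈ 147 kN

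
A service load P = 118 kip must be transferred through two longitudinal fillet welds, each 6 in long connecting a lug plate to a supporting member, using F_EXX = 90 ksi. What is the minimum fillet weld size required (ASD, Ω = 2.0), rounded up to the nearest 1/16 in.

Total weld length L = 12 in.
Required throat t_e = P × Ω / (0.6 F_EXX × L) = 118 × 2.0 / (0.6 × 90 × 12) = 0.3642 in.
Required leg w = t_e / 0.707 = 0.5151 in → use 9/16 in.

w = 9/16 in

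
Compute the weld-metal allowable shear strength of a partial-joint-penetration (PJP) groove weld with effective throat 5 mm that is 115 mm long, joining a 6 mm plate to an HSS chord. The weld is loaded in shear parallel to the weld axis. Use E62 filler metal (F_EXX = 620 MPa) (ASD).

R_n/Ω ≈ 107 kN

Effective throat (given) t_e = 5 mm.
A_we = 5 × 115 = 575 mm².
F_nw = 0.6 F_EXX = 372 MPa.
R_n/Ω = (372 × 575) / 2.0 × 10⁻³ = 107 kN.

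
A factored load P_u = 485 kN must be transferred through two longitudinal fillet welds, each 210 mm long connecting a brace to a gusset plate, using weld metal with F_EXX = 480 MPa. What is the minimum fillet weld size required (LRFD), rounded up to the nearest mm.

w = 8 mm

Total weld length L = 420 mm.
Required throat t_e = P_u / (φ × 0.6 F_EXX × L) = 485 / (0.75 × 0.6 × 480 × 420 × 10⁻³) = 5.346 mm.
Required leg w = t_e / 0.707 = 7.562 mm → use 8 mm.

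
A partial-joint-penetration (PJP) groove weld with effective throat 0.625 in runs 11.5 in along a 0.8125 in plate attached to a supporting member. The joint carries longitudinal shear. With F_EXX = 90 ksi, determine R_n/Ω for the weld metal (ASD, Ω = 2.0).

R_n/Ω ≈ 194 kip

Effective throat (given) t_e = 0.625 in.
A_we = 0.625 × 11.5 = 7.188 in².
F_nw = 0.6 F_EXX = 54 ksi.
R_n/Ω = (54 × 7.188) / 2.0 = 194.1 kip.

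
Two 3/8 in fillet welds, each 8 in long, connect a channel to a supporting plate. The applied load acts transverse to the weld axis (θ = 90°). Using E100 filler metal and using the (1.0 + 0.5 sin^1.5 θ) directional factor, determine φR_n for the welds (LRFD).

φR_n ≈ 286 kip

E100XX → F_EXX = 100 ksi.
t_e = 0.707 × 0.375 = 0.2651 in; A_we = 0.2651 × 16 = 4.242 in².
Directional factor: 1.0 + 0.5 sin^1.5(90°) = 1.5.
F_nw = 0.6 × 100 × 1.5 = 90 ksi.
φR_n = 0.75 × 90 × 4.242 = 286.3 kip.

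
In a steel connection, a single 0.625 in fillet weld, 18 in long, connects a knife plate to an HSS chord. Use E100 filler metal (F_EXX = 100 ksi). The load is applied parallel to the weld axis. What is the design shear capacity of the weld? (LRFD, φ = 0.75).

Effective throat t_e = 0.707 × 0.625 = 0.4419 in.
Total length L = 18 in; A_we = 0.4419 × 18 = 7.954 in².
F_nw = 0.6 F_EXX = 0.6 × 100 = 60 ksi.
φR_n = 0.75 × 60 × 7.954 = 357.9 kip.

φR_n ≈ 358 kip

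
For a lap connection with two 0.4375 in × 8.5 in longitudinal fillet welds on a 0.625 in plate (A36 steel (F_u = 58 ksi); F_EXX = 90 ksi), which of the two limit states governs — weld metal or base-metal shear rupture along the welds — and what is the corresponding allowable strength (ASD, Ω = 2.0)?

R_n/Ω ≈ 142 kip (weld metal governs)

t_e = 0.707 × 0.4375 = 0.3093 in; L = 17 in.
Weld metal: R_n/Ω = (1/2.0) × 0.6 × 90 × 0.3093 × 17 = 142 kip.
Base metal (shear rupture): R_n/Ω = (1/2.0) × 0.6 × 58 × 0.625 × 17 = 184.9 kip.
Governing: weld metal.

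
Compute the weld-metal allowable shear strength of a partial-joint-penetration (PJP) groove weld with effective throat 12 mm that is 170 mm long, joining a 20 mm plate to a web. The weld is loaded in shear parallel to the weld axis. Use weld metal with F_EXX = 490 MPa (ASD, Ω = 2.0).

Effective throat (given) t_e = 12 mm.
A_we = 12 × 170 = 2040 mm².
F_nw = 0.6 F_EXX = 294 MPa.
R_n/Ω = (294 × 2040) / 2.0 × 10⁻³ = 299.9 kN.

R_n/Ω ≈ 300 kN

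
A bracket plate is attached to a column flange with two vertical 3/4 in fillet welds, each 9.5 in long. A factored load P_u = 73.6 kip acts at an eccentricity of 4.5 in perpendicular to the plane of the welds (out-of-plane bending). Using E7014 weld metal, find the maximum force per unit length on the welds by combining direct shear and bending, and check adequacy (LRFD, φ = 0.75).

E70XX → F_EXX = 70 ksi.
L_w = 2 × 9.5 = 19 in; section modulus (unit throat) S = 2 × L²/6 = 30.08 in².
Direct shear f_v = P/L_w = 73.6/19 = 3.874 kip/in.
Moment M = P × e = 73.6 × 4.5 = 331.2 kip·in; bending f_b = M/S = 11.01 kip/in.
f_max = √(f_v² + f_b²) = √(3.874² + 11.01²) = 11.67 kip/in.
φr_n = 0.75 × 0.6 × 70 × (0.707 × 0.75) = 16.7 kip/in → adequate.

f_max ≈ 11.7 kip/in; adequate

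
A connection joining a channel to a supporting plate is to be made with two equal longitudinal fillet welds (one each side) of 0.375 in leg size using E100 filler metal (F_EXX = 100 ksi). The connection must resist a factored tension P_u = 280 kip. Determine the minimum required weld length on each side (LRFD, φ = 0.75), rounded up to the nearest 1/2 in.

Throat t_e = 0.707 × 0.375 = 0.2651 in.
φr_n = 0.75 × 0.6 × 100 × 0.2651 = 11.93 kip/in.
L_req = P_u / φr_n = 280 / 11.93 = 23.47 in total.
Per side: 23.47 / 2 = 11.73 in.
Round up → use L = 12 in on each side.

L = 12 in on each side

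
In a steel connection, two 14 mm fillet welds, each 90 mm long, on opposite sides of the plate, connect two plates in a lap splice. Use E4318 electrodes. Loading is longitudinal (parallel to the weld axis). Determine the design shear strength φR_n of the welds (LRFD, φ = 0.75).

φR_n ≈ 345 kN

E43XX → F_EXX = 430 MPa.
Effective throat t_e = 0.707 × 14 = 9.898 mm.
Total length L = 180 mm; A_we = 9.898 × 180 = 1782 mm².
F_nw = 0.6 F_EXX = 0.6 × 430 = 258 MPa.
φR_n = 0.75 × 258 × 1782 × 10⁻³ = 344.7 kN.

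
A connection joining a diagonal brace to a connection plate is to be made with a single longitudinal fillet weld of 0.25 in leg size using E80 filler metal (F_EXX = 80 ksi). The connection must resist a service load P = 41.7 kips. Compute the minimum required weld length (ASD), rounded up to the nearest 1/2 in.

Throat t_e = 0.707 × 0.25 = 0.1767 in.
r_n/Ω = (0.6 × 80 × 0.1767) / 2.0 = 4.242 kip/in.
L_req = P / (r_n/Ω) = 41.7 / 4.242 = 9.83 in total.
Round up → use L = 10 in.

L = 10 in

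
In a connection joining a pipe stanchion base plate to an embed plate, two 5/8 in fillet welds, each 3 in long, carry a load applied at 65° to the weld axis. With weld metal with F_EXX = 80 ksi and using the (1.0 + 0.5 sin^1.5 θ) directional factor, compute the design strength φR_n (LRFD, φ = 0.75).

φR_n ≈ 137 kip

t_e = 0.707 × 0.625 = 0.4419 in; A_we = 0.4419 × 6 = 2.651 in².
Directional factor: 1.0 + 0.5 sin^1.5(65°) = 1.431.
F_nw = 0.6 × 80 × 1.431 = 68.71 ksi.
φR_n = 0.75 × 68.71 × 2.651 = 136.6 kip.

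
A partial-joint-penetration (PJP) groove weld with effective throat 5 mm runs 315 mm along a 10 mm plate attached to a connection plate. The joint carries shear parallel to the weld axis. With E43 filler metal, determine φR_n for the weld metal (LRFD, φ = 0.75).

φR_n ≈ 305 kN

E43XX → F_EXX = 430 MPa.
Effective throat (given) t_e = 5 mm.
A_we = 5 × 315 = 1575 mm².
F_nw = 0.6 F_EXX = 258 MPa.
φR_n = 0.75 × 258 × 1575 × 10⁻³ = 304.8 kN.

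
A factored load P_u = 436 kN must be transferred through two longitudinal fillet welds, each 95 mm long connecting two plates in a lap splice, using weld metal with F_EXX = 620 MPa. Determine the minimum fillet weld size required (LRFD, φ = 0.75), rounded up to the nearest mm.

w = 12 mm

Total weld length L = 190 mm.
Required throat t_e = P_u / (φ × 0.6 F_EXX × L) = 436 / (0.75 × 0.6 × 620 × 190 × 10⁻³) = 8.225 mm.
Required leg w = t_e / 0.707 = 11.63 mm → use 12 mm.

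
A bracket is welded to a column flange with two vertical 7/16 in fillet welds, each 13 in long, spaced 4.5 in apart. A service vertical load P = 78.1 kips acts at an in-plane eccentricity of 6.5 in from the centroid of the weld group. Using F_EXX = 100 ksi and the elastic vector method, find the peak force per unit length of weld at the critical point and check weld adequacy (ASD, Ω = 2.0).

Total weld length L_w = 26 in. Treat welds as unit-width lines.
Polar moment about centroid: J = 2[d³/12 + d(b/2)²] = 2[13³/12 + 13×2.25²] = 497.8 in³.
Direct shear f_v = P/L_w = 78.1 / 26 = 3.004 kip/in (vertical).
Torsion M = P·e = 78.1 × 6.5 = 507.65 kip·in.
Critical point at (x, y) = (2.25, 6.5) from centroid. f_tx = M·y/J = 6.629 kip/in; f_ty = M·x/J = 2.295 kip/in.
Resultant f_max = √[f_tx² + (f_v + f_ty)²] = √[6.629² + (3.004 + 2.295)²] = 8.486 kip/in.
Capacity per unit length: r_n/Ω = (1/2.0) × 0.6 × 100 × (0.707 × 0.4375) = 9.279 kip/in.
8.486 ≤ 9.279 → adequate.

f_max ≈ 8.49 kip/in; adequate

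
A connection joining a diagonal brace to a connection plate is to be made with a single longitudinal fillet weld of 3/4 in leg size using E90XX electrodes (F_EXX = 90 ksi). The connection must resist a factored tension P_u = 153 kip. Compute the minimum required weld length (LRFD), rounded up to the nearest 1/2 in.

L = 7.5 in

Throat t_e = 0.707 × 0.75 = 0.5302 in.
φr_n = 0.75 × 0.6 × 90 × 0.5302 = 21.48 kip/in.
L_req = P_u / φr_n = 153 / 21.48 = 7.125 in total.
Round up → use L = 7.5 in.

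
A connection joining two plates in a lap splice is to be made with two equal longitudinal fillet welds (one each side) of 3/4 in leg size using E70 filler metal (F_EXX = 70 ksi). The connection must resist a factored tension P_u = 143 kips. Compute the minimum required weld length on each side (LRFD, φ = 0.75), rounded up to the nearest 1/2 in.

Throat t_e = 0.707 × 0.75 = 0.5302 in.
φr_n = 0.75 × 0.6 × 70 × 0.5302 = 16.7 kips/in.
L_req = P_u / φr_n = 143 / 16.7 = 8.561 in total.
Per side: 8.561 / 2 = 4.281 in.
Round up → use L = 4.5 in on each side.

L = 4.5 in on each side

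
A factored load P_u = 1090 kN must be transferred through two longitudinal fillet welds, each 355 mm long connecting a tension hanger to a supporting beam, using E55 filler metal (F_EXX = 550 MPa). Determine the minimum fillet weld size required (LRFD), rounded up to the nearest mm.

w = 9 mm

Total weld length L = 710 mm.
Required throat t_e = P_u / (φ × 0.6 F_EXX × L) = 1090 / (0.75 × 0.6 × 550 × 710 × 10⁻³) = 6.203 mm.
Required leg w = t_e / 0.707 = 8.774 mm → use 9 mm.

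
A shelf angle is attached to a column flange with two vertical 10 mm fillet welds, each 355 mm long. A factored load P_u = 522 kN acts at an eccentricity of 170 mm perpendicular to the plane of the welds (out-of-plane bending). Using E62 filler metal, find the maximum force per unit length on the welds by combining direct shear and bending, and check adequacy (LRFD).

f_max ≈ 2240 N/mm; NOT adequate

E62XX → F_EXX = 620 MPa.
L_w = 2 × 355 = 710 mm; section modulus (unit throat) S = 2 × L²/6 = 42010 mm².
Direct shear f_v = P/L_w = 522×10³/710 = 735.2 N/mm.
Moment M = P × e = 522×10³ × 170 = 88740000 N·mm; bending f_b = M/S = 2112 N/mm.
f_max = √(f_v² + f_b²) = √(735.2² + 2112²) = 2237 N/mm.
φr_n = 0.75 × 0.6 × 620 × (0.707 × 10) = 1973 N/mm → NOT adequate.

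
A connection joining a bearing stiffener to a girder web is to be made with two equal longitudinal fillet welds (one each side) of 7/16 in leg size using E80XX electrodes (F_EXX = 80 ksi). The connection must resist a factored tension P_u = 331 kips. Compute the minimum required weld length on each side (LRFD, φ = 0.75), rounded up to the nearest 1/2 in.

L = 15 in on each side

Throat t_e = 0.707 × 0.4375 = 0.3093 in.
φr_n = 0.75 × 0.6 × 80 × 0.3093 = 11.14 kips/in.
L_req = P_u / φr_n = 331 / 11.14 = 29.73 in total.
Per side: 29.73 / 2 = 14.86 in.
Round up → use L = 15 in on each side.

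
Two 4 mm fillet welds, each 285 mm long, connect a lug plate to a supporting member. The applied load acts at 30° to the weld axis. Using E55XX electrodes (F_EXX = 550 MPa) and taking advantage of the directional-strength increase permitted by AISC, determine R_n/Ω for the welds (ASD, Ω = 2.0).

t_e = 0.707 × 4 = 2.828 mm; A_we = 2.828 × 570 = 1612 mm².
Directional factor: 1.0 + 0.5 sin^1.5(30°) = 1.177.
F_nw = 0.6 × 550 × 1.177 = 388.3 MPa.
R_n/Ω = (388.3 × 1612) / 2.0 × 10⁻³ = 313 kN.

R_n/Ω ≈ 313 kN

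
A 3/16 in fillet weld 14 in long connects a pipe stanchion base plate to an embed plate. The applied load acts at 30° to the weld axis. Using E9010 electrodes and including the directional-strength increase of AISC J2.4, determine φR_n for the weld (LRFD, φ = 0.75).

E90XX → F_EXX = 90 ksi.
t_e = 0.707 × 0.1875 = 0.1326 in; A_we = 0.1326 × 14 = 1.856 in².
Directional factor: 1.0 + 0.5 sin^1.5(30°) = 1.177.
F_nw = 0.6 × 90 × 1.177 = 63.55 ksi.
φR_n = 0.75 × 63.55 × 1.856 = 88.45 kips.

φR_n ≈ 88.4 kips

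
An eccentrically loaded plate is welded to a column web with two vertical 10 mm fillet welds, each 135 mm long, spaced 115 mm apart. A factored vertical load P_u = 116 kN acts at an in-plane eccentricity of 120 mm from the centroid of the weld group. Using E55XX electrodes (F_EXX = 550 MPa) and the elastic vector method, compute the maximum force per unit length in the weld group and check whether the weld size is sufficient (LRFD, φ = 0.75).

Total weld length L_w = 270 mm. Treat welds as unit-width lines.
Polar moment about centroid: J = 2[d³/12 + d(b/2)²] = 2[135³/12 + 135×57.5²] = 1303000 mm³.
Direct shear f_v = P/L_w = 116×10³ / 270 = 429.6 N/mm (vertical).
Torsion M = P·e = 116×10³ × 120 = 13920000 N·mm.
Critical point at (x, y) = (57.5, 67.5) from centroid. f_tx = M·y/J = 721.2 N/mm; f_ty = M·x/J = 614.4 N/mm.
Resultant f_max = √[f_tx² + (f_v + f_ty)²] = √[721.2² + (429.6 + 614.4)²] = 1269 N/mm.
Capacity per unit length: φr_n = 0.75 × 0.6 × 550 × (0.707 × 10) = 1750 N/mm.
1269 ≤ 1750 → adequate.

f_max ≈ 1270 N/mm; adequate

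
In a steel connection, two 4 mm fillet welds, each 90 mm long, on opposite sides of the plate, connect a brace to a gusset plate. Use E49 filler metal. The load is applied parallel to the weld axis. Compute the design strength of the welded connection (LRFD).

E49XX → F_EXX = 490 MPa.
Effective throat t_e = 0.707 × 4 = 2.828 mm.
Total length L = 180 mm; A_we = 2.828 × 180 = 509 mm².
F_nw = 0.6 F_EXX = 0.6 × 490 = 294 MPa.
φR_n = 0.75 × 294 × 509 × 10⁻³ = 112.2 kN.

φR_n ≈ 112 kN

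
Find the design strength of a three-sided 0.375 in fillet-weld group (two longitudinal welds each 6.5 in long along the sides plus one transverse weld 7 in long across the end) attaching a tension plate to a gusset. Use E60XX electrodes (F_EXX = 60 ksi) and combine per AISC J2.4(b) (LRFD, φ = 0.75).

t_e = 0.707 × 0.375 = 0.2651 in.
R_nwl = 0.6 × 60 × 0.2651 × 13 = 124.1 kips (longitudinal, 2 welds).
R_nwt = 0.6 × 60 × 0.2651 × 7 = 66.81 kips (transverse, base value).
(i) R_nwl + R_nwt = 190.9 kips; (ii) 0.85 R_nwl + 1.5 R_nwt = 205.7 kips.
R_n = max = 205.7 kips [governs: (ii)]; φR_n = 154.3 kips.

φR_n ≈ 154 kips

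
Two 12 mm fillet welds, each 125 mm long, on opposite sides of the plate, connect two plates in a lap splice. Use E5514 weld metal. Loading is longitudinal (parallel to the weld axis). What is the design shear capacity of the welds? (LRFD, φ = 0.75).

φR_n ≈ 525 kN

E55XX → F_EXX = 550 MPa.
Effective throat t_e = 0.707 × 12 = 8.484 mm.
Total length L = 250 mm; A_we = 8.484 × 250 = 2121 mm².
F_nw = 0.6 F_EXX = 0.6 × 550 = 330 MPa.
φR_n = 0.75 × 330 × 2121 × 10⁻³ = 524.9 kN.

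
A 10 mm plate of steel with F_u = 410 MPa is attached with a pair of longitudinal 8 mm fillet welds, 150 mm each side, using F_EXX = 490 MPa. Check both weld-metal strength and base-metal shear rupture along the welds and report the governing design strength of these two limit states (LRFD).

φR_n ≈ 374 kN (weld metal governs)

t_e = 0.707 × 8 = 5.656 mm; L = 300 mm.
Weld metal: φR_n = 0.75 × 0.6 × 490 × 5.656 × 300 × 10⁻³ = 374.1 kN.
Base metal (shear rupture): φR_n = 0.75 × 0.6 × 410 × 10 × 300 × 10⁻³ = 553.5 kN.
Governing: weld metal.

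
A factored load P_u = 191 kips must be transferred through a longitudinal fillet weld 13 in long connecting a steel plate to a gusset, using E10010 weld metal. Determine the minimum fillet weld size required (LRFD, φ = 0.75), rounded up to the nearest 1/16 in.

E100XX → F_EXX = 100 ksi.
Total weld length L = 13 in.
Required throat t_e = P_u / (φ × 0.6 F_EXX × L) = 191 / (0.75 × 0.6 × 100 × 13) = 0.3265 in.
Required leg w = t_e / 0.707 = 0.4618 in → use 1/2 in.

w = 1/2 in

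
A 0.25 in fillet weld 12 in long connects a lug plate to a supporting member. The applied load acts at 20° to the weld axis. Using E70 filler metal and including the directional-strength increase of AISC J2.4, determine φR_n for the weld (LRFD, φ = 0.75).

φR_n ≈ 73.5 kip

E70XX → F_EXX = 70 ksi.
t_e = 0.707 × 0.25 = 0.1767 in; A_we = 0.1767 × 12 = 2.121 in².
Directional factor: 1.0 + 0.5 sin^1.5(20°) = 1.1.
F_nw = 0.6 × 70 × 1.1 = 46.2 ksi.
φR_n = 0.75 × 46.2 × 2.121 = 73.49 kip.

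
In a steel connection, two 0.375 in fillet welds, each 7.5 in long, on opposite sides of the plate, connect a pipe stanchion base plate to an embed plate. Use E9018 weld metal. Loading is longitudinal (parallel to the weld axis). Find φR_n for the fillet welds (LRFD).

E90XX → F_EXX = 90 ksi.
Effective throat t_e = 0.707 × 0.375 = 0.2651 in.
Total length L = 15 in; A_we = 0.2651 × 15 = 3.977 in².
F_nw = 0.6 F_EXX = 0.6 × 90 = 54 ksi.
φR_n = 0.75 × 54 × 3.977 = 161.1 kips.

φR_n ≈ 161 kips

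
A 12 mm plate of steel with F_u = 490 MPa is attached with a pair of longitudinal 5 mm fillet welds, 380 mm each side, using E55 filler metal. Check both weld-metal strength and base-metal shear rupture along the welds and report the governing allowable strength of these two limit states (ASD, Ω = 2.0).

E55XX → F_EXX = 550 MPa.
t_e = 0.707 × 5 = 3.535 mm; L = 760 mm.
Weld metal: R_n/Ω = (1/2.0) × 0.6 × 550 × 3.535 × 760 × 10⁻³ = 443.3 kN.
Base metal (shear rupture): R_n/Ω = (1/2.0) × 0.6 × 490 × 12 × 760 × 10⁻³ = 1341 kN.
Governing: weld metal.

R_n/Ω ≈ 443 kN (weld metal governs)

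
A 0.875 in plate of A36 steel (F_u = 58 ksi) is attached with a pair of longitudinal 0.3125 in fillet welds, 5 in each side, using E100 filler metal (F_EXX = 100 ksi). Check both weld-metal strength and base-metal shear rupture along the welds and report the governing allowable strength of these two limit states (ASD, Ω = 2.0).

t_e = 0.707 × 0.3125 = 0.2209 in; L = 10 in.
Weld metal: R_n/Ω = (1/2.0) × 0.6 × 100 × 0.2209 × 10 = 66.28 kips.
Base metal (shear rupture): R_n/Ω = (1/2.0) × 0.6 × 58 × 0.875 × 10 = 152.2 kips.
Governing: weld metal.

R_n/Ω ≈ 66.3 kips (weld metal governs)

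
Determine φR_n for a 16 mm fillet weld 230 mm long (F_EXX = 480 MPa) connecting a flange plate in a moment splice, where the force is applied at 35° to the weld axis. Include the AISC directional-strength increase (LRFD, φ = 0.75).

t_e = 0.707 × 16 = 11.31 mm; A_we = 11.31 × 230 = 2602 mm².
Directional factor: 1.0 + 0.5 sin^1.5(35°) = 1.217.
F_nw = 0.6 × 480 × 1.217 = 350.6 MPa.
φR_n = 0.75 × 350.6 × 2602 × 10⁻³ = 684 kN.

φR_n ≈ 684 kN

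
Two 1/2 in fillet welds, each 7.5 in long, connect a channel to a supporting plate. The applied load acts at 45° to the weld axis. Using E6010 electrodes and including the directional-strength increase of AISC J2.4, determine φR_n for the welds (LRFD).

φR_n ≈ 186 kips

E60XX → F_EXX = 60 ksi.
t_e = 0.707 × 0.5 = 0.3535 in; A_we = 0.3535 × 15 = 5.302 in².
Directional factor: 1.0 + 0.5 sin^1.5(45°) = 1.297.
F_nw = 0.6 × 60 × 1.297 = 46.7 ksi.
φR_n = 0.75 × 46.7 × 5.302 = 185.7 kips.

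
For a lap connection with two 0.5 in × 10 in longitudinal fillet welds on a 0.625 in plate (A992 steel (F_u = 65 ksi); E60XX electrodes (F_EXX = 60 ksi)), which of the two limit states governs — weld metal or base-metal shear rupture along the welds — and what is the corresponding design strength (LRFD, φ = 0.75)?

t_e = 0.707 × 0.5 = 0.3535 in; L = 20 in.
Weld metal: φR_n = 0.75 × 0.6 × 60 × 0.3535 × 20 = 190.9 kip.
Base metal (shear rupture): φR_n = 0.75 × 0.6 × 65 × 0.625 × 20 = 365.6 kip.
Governing: weld metal.

φR_n ≈ 191 kip (weld metal governs)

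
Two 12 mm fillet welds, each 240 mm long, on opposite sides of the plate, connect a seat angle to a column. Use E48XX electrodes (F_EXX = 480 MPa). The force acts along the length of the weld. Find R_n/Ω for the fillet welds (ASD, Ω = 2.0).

Effective throat t_e = 0.707 × 12 = 8.484 mm.
Total length L = 480 mm; A_we = 8.484 × 480 = 4072 mm².
F_nw = 0.6 F_EXX = 0.6 × 480 = 288 MPa.
R_n = 288 × 4072 × 10⁻³ = 1173 kN; R_n/Ω = 1173/2.0 = 586.4 kN.

R_n/Ω ≈ 586 kN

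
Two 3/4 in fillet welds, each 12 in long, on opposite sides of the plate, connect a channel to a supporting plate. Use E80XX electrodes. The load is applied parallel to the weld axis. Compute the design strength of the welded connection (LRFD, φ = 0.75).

E80XX → F_EXX = 80 ksi.
Effective throat t_e = 0.707 × 0.75 = 0.5302 in.
Total length L = 24 in; A_we = 0.5302 × 24 = 12.73 in².
F_nw = 0.6 F_EXX = 0.6 × 80 = 48 ksi.
φR_n = 0.75 × 48 × 12.73 = 458.1 kip.

φR_n ≈ 458 kip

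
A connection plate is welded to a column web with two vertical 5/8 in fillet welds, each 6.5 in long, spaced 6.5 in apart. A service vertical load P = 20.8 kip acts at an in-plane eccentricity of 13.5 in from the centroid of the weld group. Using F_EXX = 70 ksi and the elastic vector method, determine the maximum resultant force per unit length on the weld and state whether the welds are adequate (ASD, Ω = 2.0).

Total weld length L_w = 13 in. Treat welds as unit-width lines.
Polar moment about centroid: J = 2[d³/12 + d(b/2)²] = 2[6.5³/12 + 6.5×3.25²] = 183.1 in³.
Direct shear f_v = P/L_w = 20.8 / 13 = 1.6 kip/in (vertical).
Torsion M = P·e = 20.8 × 13.5 = 280.8 kip·in.
Critical point at (x, y) = (3.25, 3.25) from centroid. f_tx = M·y/J = 4.985 kip/in; f_ty = M·x/J = 4.985 kip/in.
Resultant f_max = √[f_tx² + (f_v + f_ty)²] = √[4.985² + (1.6 + 4.985)²] = 8.259 kip/in.
Capacity per unit length: r_n/Ω = (1/2.0) × 0.6 × 70 × (0.707 × 0.625) = 9.279 kip/in.
8.259 ≤ 9.279 → adequate.

f_max ≈ 8.26 kip/in; adequate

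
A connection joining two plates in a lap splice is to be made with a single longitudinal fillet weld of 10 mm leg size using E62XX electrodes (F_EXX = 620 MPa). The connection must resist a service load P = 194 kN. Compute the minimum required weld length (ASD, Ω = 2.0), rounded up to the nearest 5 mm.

L = 150 mm

Throat t_e = 0.707 × 10 = 7.07 mm.
r_n/Ω = (0.6 × 620 × 7.07) / 2.0 = 1315 N/mm = 1.315 kN/mm.
L_req = P / (r_n/Ω) = 194 / 1.315 = 147.5 mm total.
Round up → use L = 150 mm.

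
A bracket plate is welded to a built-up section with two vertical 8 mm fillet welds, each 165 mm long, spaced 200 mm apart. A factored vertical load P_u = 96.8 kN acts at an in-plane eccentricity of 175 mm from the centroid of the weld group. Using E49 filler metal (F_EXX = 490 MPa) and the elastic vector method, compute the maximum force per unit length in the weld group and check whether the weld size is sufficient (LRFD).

Total weld length L_w = 330 mm. Treat welds as unit-width lines.
Polar moment about centroid: J = 2[d³/12 + d(b/2)²] = 2[165³/12 + 165×100²] = 4049000 mm³.
Direct shear f_v = P/L_w = 96.8×10³ / 330 = 293.3 N/mm (vertical).
Torsion M = P·e = 96.8×10³ × 175 = 16940000 N·mm.
Critical point at (x, y) = (100, 82.5) from centroid. f_tx = M·y/J = 345.2 N/mm; f_ty = M·x/J = 418.4 N/mm.
Resultant f_max = √[f_tx² + (f_v + f_ty)²] = √[345.2² + (293.3 + 418.4)²] = 791 N/mm.
Capacity per unit length: φr_n = 0.75 × 0.6 × 490 × (0.707 × 8) = 1247 N/mm.
791 ≤ 1247 → adequate.

f_max ≈ 791 N/mm; adequate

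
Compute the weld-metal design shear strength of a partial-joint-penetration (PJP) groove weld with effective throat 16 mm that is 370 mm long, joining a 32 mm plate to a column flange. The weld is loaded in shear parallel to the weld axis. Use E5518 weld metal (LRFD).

φR_n ≈ 1470 kN

E55XX → F_EXX = 550 MPa.
Effective throat (given) t_e = 16 mm.
A_we = 16 × 370 = 5920 mm².
F_nw = 0.6 F_EXX = 330 MPa.
φR_n = 0.75 × 330 × 5920 × 10⁻³ = 1465 kN.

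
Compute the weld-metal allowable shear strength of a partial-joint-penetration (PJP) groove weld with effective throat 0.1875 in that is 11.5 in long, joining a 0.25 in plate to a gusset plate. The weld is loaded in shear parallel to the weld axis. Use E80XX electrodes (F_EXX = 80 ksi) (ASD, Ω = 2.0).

Effective throat (given) t_e = 0.1875 in.
A_we = 0.1875 × 11.5 = 2.156 in².
F_nw = 0.6 F_EXX = 48 ksi.
R_n/Ω = (48 × 2.156) / 2.0 = 51.75 kip.

R_n/Ω ≈ 51.8 kip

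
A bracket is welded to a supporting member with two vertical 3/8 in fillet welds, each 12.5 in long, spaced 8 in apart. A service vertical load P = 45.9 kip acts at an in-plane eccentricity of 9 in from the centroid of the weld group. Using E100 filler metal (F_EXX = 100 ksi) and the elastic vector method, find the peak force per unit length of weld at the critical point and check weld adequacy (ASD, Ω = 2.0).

Total weld length L_w = 25 in. Treat welds as unit-width lines.
Polar moment about centroid: J = 2[d³/12 + d(b/2)²] = 2[12.5³/12 + 12.5×4²] = 725.5 in³.
Direct shear f_v = P/L_w = 45.9 / 25 = 1.836 kip/in (vertical).
Torsion M = P·e = 45.9 × 9 = 413.1 kip·in.
Critical point at (x, y) = (4, 6.25) from centroid. f_tx = M·y/J = 3.559 kip/in; f_ty = M·x/J = 2.278 kip/in.
Resultant f_max = √[f_tx² + (f_v + f_ty)²] = √[3.559² + (1.836 + 2.278)²] = 5.439 kip/in.
Capacity per unit length: r_n/Ω = (1/2.0) × 0.6 × 100 × (0.707 × 0.375) = 7.954 kip/in.
5.439 ≤ 7.954 → adequate.

f_max ≈ 5.44 kip/in; adequate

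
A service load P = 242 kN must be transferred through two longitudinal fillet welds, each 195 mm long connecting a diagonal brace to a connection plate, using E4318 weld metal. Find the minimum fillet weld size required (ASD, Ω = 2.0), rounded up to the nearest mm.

w = 7 mm

E43XX → F_EXX = 430 MPa.
Total weld length L = 390 mm.
Required throat t_e = P × Ω / (0.6 F_EXX × L) = 242 × 2.0 / (0.6 × 430 × 390 × 10⁻³) = 4.81 mm.
Required leg w = t_e / 0.707 = 6.804 mm → use 7 mm.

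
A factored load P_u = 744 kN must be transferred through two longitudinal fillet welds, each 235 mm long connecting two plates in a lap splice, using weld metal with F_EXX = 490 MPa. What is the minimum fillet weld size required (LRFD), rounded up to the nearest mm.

w = 11 mm

Total weld length L = 470 mm.
Required throat t_e = P_u / (φ × 0.6 F_EXX × L) = 744 / (0.75 × 0.6 × 490 × 470 × 10⁻³) = 7.179 mm.
Required leg w = t_e / 0.707 = 10.15 mm → use 11 mm.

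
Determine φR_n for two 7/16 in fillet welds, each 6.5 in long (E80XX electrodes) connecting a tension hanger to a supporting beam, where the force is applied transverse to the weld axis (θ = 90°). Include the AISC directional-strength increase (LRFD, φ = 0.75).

E80XX → F_EXX = 80 ksi.
t_e = 0.707 × 0.4375 = 0.3093 in; A_we = 0.3093 × 13 = 4.021 in².
Directional factor: 1.0 + 0.5 sin^1.5(90°) = 1.5.
F_nw = 0.6 × 80 × 1.5 = 72 ksi.
φR_n = 0.75 × 72 × 4.021 = 217.1 kip.

φR_n ≈ 217 kip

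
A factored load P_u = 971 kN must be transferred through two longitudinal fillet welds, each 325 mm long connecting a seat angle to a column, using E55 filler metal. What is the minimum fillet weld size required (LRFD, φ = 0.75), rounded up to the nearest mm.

w = 9 mm

E55XX → F_EXX = 550 MPa.
Total weld length L = 650 mm.
Required throat t_e = P_u / (φ × 0.6 F_EXX × L) = 971 / (0.75 × 0.6 × 550 × 650 × 10⁻³) = 6.036 mm.
Required leg w = t_e / 0.707 = 8.537 mm → use 9 mm.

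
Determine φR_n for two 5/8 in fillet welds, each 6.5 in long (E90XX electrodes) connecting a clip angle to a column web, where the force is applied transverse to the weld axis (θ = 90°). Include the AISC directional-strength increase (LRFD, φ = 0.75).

φR_n ≈ 349 kip

E90XX → F_EXX = 90 ksi.
t_e = 0.707 × 0.625 = 0.4419 in; A_we = 0.4419 × 13 = 5.744 in².
Directional factor: 1.0 + 0.5 sin^1.5(90°) = 1.5.
F_nw = 0.6 × 90 × 1.5 = 81 ksi.
φR_n = 0.75 × 81 × 5.744 = 349 kip.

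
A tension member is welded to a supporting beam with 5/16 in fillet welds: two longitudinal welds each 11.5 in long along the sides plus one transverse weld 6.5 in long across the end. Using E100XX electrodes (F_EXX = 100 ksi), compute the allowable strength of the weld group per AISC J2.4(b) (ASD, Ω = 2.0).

t_e = 0.707 × 0.3125 = 0.2209 in.
R_nwl = 0.6 × 100 × 0.2209 × 23 = 304.9 kip (longitudinal, 2 welds).
R_nwt = 0.6 × 100 × 0.2209 × 6.5 = 86.17 kip (transverse, base value).
(i) R_nwl + R_nwt = 391.1 kip; (ii) 0.85 R_nwl + 1.5 R_nwt = 388.4 kip.
R_n = max = 391.1 kip [governs: (i)]; R_n/Ω = 195.5 kip.

R_n/Ω ≈ 196 kip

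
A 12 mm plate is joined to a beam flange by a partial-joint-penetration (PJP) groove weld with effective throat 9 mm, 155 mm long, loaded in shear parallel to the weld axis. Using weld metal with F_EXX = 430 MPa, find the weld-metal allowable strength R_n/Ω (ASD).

R_n/Ω ≈ 180 kN

Effective throat (given) t_e = 9 mm.
A_we = 9 × 155 = 1395 mm².
F_nw = 0.6 F_EXX = 258 MPa.
R_n/Ω = (258 × 1395) / 2.0 × 10⁻³ = 180 kN.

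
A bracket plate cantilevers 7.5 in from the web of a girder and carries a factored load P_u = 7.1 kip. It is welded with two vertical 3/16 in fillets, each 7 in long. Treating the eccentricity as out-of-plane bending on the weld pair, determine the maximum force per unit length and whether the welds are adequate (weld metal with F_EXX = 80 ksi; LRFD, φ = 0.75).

L_w = 2 × 7 = 14 in; section modulus (unit throat) S = 2 × L²/6 = 16.33 in².
Direct shear f_v = P/L_w = 7.1/14 = 0.5071 kip/in.
Moment M = P × e = 7.1 × 7.5 = 53.25 kip·in; bending f_b = M/S = 3.26 kip/in.
f_max = √(f_v² + f_b²) = √(0.5071² + 3.26²) = 3.299 kip/in.
φr_n = 0.75 × 0.6 × 80 × (0.707 × 0.1875) = 4.772 kip/in → adequate.

f_max ≈ 3.3 kip/in; adequate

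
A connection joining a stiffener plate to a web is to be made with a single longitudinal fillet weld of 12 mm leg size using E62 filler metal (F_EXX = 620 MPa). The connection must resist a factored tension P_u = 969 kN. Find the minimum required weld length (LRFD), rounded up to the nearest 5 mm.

Throat t_e = 0.707 × 12 = 8.484 mm.
φr_n = 0.75 × 0.6 × 620 × 8.484 × 10⁻³ = 2.367 kN/mm.
L_req = P_u / φr_n = 969 / 2.367 = 409.4 mm total.
Round up → use L = 410 mm.

L = 410 mm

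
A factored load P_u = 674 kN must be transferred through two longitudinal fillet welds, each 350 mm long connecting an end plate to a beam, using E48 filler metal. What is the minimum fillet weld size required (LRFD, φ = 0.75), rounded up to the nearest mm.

E48XX → F_EXX = 480 MPa.
Total weld length L = 700 mm.
Required throat t_e = P_u / (φ × 0.6 F_EXX × L) = 674 / (0.75 × 0.6 × 480 × 700 × 10⁻³) = 4.458 mm.
Required leg w = t_e / 0.707 = 6.305 mm → use 7 mm.

w = 7 mm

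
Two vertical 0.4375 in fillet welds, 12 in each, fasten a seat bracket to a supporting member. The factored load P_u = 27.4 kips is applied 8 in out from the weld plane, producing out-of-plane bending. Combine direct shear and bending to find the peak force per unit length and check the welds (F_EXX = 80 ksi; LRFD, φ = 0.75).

L_w = 2 × 12 = 24 in; section modulus (unit throat) S = 2 × L²/6 = 48 in².
Direct shear f_v = P/L_w = 27.4/24 = 1.142 kip/in.
Moment M = P × e = 27.4 × 8 = 219.2 kip·in; bending f_b = M/S = 4.567 kip/in.
f_max = √(f_v² + f_b²) = √(1.142² + 4.567²) = 4.707 kip/in.
φr_n = 0.75 × 0.6 × 80 × (0.707 × 0.4375) = 11.14 kip/in → adequate.

f_max ≈ 4.71 kip/in; adequate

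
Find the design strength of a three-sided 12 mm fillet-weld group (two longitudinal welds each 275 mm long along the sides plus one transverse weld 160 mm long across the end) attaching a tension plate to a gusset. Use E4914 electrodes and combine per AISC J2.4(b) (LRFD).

E49XX → F_EXX = 490 MPa.
t_e = 0.707 × 12 = 8.484 mm.
R_nwl = 0.6 × 490 × 8.484 × 550 × 10⁻³ = 1372 kN (longitudinal, 2 welds).
R_nwt = 0.6 × 490 × 8.484 × 160 × 10⁻³ = 399.1 kN (transverse, base value).
(i) R_nwl + R_nwt = 1771 kN; (ii) 0.85 R_nwl + 1.5 R_nwt = 1765 kN.
R_n = max = 1771 kN [governs: (i)]; φR_n = 1328 kN.

φR_n ≈ 1330 kN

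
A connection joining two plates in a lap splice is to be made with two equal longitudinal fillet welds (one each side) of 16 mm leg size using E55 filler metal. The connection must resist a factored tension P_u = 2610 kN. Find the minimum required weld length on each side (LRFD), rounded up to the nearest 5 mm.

L = 470 mm on each side

E55XX → F_EXX = 550 MPa.
Throat t_e = 0.707 × 16 = 11.31 mm.
φr_n = 0.75 × 0.6 × 550 × 11.31 × 10⁻³ = 2.8 kN/mm.
L_req = P_u / φr_n = 2610 / 2.8 = 932.2 mm total.
Per side: 932.2 / 2 = 466.1 mm.
Round up → use L = 470 mm on each side.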